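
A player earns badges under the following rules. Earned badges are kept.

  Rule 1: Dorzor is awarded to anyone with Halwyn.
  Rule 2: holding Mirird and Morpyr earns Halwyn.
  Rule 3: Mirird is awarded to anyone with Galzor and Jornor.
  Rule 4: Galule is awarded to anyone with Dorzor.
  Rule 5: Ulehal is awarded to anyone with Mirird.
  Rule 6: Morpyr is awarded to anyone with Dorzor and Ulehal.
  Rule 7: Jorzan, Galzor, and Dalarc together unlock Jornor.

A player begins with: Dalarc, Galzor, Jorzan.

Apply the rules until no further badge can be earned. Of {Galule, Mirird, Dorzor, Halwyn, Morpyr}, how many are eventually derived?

1

With Jorzan, Galzor, and Dalarc, Jornor is earned (Rule 7).
With Galzor and Jornor, Mirird is earned (Rule 3).
Galule would need Dorzor (Rule 4), but Dorzor is never earned.
Mirird: reached.
Dorzor would need Halwyn (Rule 1), but Halwyn is never earned.
Halwyn would need Mirird and Morpyr (Rule 2), but Morpyr is never earned.
Morpyr would need Dorzor and Ulehal (Rule 6), but Dorzor is never earned.
Reached: Mirird — 1 of the 5.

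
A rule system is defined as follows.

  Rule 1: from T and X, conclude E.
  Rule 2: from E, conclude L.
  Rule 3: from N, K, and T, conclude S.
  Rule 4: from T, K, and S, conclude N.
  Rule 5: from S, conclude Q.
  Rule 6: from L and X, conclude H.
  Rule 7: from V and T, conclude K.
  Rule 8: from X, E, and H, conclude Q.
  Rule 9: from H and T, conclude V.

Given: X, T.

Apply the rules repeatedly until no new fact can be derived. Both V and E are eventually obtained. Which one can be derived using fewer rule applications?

E: From T and X, Rule 1 gives E. [1 rule application]
V: From T and X, Rule 1 gives E. From E, Rule 2 gives L. L and X hold, so H follows (Rule 6). From H and T, Rule 9 gives V. [4 rule applications]
E needs fewer.

E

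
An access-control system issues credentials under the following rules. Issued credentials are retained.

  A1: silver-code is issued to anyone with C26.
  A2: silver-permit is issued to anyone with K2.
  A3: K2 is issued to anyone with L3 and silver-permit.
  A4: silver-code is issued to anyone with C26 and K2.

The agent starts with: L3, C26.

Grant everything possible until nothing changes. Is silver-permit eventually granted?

silver-permit would need K2 (A2), but K2 is never granted.

No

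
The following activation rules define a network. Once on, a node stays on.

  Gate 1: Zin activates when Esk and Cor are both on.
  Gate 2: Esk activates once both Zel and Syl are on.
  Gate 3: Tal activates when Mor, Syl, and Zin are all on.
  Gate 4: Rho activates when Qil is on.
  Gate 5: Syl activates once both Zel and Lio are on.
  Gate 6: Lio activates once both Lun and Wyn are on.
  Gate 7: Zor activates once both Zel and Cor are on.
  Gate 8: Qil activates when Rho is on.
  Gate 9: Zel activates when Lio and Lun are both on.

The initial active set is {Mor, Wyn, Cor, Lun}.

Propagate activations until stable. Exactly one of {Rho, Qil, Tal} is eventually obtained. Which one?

Tal

Lun and Wyn are on, so Lio activates (Gate 6).
Gate 9: Lio and Lun on → Zel on.
Zel and Lio are on, so Syl activates (Gate 5).
Zel and Syl are on, so Esk activates (Gate 2).
Esk and Cor are on, so Zin activates (Gate 1).
Gate 3: Mor, Syl, and Zin on → Tal on.
Rho would need Qil (Gate 4), but Qil never turns on. Qil would need Rho (Gate 8), but Rho never turns on.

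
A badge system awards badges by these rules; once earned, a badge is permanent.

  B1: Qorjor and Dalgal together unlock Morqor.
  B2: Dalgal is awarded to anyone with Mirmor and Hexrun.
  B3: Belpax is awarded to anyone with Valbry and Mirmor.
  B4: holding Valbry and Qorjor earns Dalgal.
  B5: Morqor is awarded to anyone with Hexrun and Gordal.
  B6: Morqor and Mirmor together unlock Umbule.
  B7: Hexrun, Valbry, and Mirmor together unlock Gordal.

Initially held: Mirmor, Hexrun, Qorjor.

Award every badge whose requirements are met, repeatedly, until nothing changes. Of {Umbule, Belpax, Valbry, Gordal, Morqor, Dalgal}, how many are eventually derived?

3

With Mirmor and Hexrun, Dalgal is earned (B2).
With Qorjor and Dalgal, Morqor is earned (B1).
With Morqor and Mirmor, Umbule is earned (B6).
Umbule: reached.
Belpax would need Valbry and Mirmor (B3), but Valbry is never earned.
No rule produces Valbry, and it is not given.
Gordal would need Hexrun, Valbry, and Mirmor (B7), but Valbry is never earned.
Morqor: reached.
Dalgal: reached.
Reached: Umbule, Morqor, and Dalgal — 3 of the 6.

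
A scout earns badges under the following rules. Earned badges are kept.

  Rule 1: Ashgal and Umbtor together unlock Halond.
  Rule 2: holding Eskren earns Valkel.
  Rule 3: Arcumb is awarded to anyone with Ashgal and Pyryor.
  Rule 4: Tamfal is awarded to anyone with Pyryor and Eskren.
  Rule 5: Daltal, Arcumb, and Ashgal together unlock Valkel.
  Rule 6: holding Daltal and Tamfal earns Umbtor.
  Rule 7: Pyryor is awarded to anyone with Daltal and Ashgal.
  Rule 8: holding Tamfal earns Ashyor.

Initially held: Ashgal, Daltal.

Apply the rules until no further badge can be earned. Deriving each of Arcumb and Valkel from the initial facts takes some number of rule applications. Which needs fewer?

Arcumb: With Daltal and Ashgal, Pyryor is earned (Rule 7). With Ashgal and Pyryor, Arcumb is earned (Rule 3). [2 rule applications]
Valkel: With Daltal and Ashgal, Pyryor is earned (Rule 7). With Ashgal and Pyryor, Arcumb is earned (Rule 3). With Daltal, Arcumb, and Ashgal, Valkel is earned (Rule 5). [3 rule applications]
Arcumb needs fewer.

Arcumb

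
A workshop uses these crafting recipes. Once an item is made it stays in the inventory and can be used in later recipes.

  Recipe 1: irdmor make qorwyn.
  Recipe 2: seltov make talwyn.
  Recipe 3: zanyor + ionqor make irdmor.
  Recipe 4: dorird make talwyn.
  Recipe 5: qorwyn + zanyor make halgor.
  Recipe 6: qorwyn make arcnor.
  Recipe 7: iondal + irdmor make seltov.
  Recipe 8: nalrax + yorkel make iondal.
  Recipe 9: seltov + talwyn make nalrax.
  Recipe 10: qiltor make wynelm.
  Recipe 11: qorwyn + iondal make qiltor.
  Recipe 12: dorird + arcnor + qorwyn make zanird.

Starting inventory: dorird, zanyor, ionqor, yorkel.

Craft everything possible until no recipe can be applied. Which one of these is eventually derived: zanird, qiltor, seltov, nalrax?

zanyor + ionqor → irdmor (Recipe 3).
Using Recipe 1, irdmor makes qorwyn.
qorwyn → arcnor (Recipe 6).
dorird + arcnor + qorwyn → zanird (Recipe 12).
nalrax would need seltov and talwyn (Recipe 9), but seltov is never obtained. qiltor would need qorwyn and iondal (Recipe 11), but iondal is never obtained. seltov would need iondal and irdmor (Recipe 7), but iondal is never obtained.

zanird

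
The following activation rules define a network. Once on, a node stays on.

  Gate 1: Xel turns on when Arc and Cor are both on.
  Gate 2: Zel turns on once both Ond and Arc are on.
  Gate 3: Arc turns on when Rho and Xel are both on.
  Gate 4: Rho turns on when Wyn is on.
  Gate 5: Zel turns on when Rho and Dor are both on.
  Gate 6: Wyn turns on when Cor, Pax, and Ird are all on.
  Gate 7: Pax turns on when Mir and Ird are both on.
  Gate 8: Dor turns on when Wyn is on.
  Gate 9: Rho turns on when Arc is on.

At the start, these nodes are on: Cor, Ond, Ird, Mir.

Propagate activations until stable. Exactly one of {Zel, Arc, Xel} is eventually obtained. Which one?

Zel

Gate 7: Mir and Ird on → Pax on.
Cor, Pax, and Ird are on, so Wyn turns on (Gate 6).
Wyn is on, so Rho turns on (Gate 4).
Gate 8: Wyn on → Dor on.
Rho and Dor are on, so Zel turns on (Gate 5).
Arc would need Rho and Xel (Gate 3), but Xel never turns on. Xel would need Arc and Cor (Gate 1), but Arc never turns on.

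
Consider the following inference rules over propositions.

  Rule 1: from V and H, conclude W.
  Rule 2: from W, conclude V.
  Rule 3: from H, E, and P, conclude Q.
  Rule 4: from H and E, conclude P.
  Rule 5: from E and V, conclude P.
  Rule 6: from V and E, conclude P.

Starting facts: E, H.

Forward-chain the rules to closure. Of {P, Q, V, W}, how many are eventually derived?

2

From H and E, Rule 4 gives P.
H, E, and P hold, so Q follows (Rule 3).
P: reached.
Q: reached.
V would need W (Rule 2), but W is never established.
W would need V and H (Rule 1), but V is never established.
Reached: P and Q — 2 of the 4.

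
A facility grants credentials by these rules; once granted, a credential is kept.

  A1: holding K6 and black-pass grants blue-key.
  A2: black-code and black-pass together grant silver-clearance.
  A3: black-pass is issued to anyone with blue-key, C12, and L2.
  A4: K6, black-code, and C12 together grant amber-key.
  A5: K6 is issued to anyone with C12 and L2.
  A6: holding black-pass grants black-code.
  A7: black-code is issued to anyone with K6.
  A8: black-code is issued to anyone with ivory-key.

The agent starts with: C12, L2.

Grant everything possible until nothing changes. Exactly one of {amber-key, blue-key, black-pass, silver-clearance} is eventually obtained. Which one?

amber-key

Holding C12 and L2 grants K6 (A5).
Holding K6 grants black-code (A7).
Holding K6, black-code, and C12 grants amber-key (A4).
blue-key would need K6 and black-pass (A1), but black-pass is never granted. silver-clearance would need black-code and black-pass (A2), but black-pass is never granted. black-pass would need blue-key, C12, and L2 (A3), but blue-key is never granted.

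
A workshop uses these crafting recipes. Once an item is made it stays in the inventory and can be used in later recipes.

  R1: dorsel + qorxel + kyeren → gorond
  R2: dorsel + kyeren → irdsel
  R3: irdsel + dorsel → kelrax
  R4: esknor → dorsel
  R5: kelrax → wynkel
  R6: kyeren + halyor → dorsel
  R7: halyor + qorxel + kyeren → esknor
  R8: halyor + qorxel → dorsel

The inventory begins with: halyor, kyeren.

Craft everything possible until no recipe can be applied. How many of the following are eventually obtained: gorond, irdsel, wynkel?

2

Using R6, kyeren and halyor make dorsel.
Using R2, dorsel and kyeren make irdsel.
Using R3, irdsel and dorsel make kelrax.
Using R5, kelrax makes wynkel.
gorond would need dorsel, qorxel, and kyeren (R1), but qorxel is never obtained.
irdsel: reached.
wynkel: reached.
Reached: irdsel and wynkel — 2 of the 3.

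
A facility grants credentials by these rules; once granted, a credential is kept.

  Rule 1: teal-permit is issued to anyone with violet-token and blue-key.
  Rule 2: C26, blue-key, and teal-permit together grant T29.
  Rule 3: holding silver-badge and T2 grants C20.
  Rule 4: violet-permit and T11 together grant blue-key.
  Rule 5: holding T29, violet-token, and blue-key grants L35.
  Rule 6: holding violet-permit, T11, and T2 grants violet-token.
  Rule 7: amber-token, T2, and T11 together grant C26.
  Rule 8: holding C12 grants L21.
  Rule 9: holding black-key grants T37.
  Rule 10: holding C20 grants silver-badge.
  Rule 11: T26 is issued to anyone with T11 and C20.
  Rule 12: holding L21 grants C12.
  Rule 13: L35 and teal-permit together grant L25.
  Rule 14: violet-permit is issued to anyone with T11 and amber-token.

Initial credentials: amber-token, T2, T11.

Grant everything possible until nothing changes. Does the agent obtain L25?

Yes

Holding T11 and amber-token grants violet-permit (Rule 14).
Holding amber-token, T2, and T11 grants C26 (Rule 7).
Holding violet-permit, T11, and T2 grants violet-token (Rule 6).
Holding violet-permit and T11 grants blue-key (Rule 4).
Holding violet-token and blue-key grants teal-permit (Rule 1).
Holding C26, blue-key, and teal-permit grants T29 (Rule 2).
Holding T29, violet-token, and blue-key grants L35 (Rule 5).
Holding L35 and teal-permit grants L25 (Rule 13).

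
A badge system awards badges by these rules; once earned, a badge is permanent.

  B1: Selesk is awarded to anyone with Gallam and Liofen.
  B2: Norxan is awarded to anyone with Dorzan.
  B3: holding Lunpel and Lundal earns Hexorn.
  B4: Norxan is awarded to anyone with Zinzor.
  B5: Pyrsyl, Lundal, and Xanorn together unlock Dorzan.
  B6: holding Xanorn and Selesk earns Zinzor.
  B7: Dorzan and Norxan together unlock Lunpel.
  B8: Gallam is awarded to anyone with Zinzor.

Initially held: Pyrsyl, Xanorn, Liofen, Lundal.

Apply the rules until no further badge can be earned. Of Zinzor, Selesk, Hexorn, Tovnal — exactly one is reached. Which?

With Pyrsyl, Lundal, and Xanorn, Dorzan is earned (B5).
With Dorzan, Norxan is earned (B2).
With Dorzan and Norxan, Lunpel is earned (B7).
With Lunpel and Lundal, Hexorn is earned (B3).
Selesk would need Gallam and Liofen (B1), but Gallam is never earned. No rule produces Tovnal, and it is not given. Zinzor would need Xanorn and Selesk (B6), but Selesk is never earned.

Hexorn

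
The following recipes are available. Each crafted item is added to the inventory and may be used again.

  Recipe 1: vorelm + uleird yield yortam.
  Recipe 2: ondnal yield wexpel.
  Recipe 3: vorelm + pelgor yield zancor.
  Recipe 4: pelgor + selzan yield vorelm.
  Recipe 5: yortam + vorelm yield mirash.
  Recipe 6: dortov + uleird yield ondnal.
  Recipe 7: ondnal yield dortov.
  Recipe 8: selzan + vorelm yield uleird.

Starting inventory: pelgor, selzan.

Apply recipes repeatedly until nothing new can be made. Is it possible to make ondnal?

No

ondnal would need dortov and uleird (Recipe 6), but dortov is never obtained.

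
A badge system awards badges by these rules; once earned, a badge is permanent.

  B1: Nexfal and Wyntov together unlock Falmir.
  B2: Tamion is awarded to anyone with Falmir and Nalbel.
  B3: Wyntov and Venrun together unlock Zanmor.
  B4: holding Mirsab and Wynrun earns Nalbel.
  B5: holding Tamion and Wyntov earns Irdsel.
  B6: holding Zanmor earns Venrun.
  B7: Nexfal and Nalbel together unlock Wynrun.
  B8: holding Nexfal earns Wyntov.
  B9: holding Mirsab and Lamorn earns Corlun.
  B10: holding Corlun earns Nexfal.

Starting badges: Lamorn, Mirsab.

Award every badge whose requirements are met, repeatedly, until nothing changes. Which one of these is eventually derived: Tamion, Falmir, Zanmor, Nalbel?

Falmir

With Mirsab and Lamorn, Corlun is earned (B9).
With Corlun, Nexfal is earned (B10).
With Nexfal, Wyntov is earned (B8).
With Nexfal and Wyntov, Falmir is earned (B1).
Tamion would need Falmir and Nalbel (B2), but Nalbel is never earned. Zanmor would need Wyntov and Venrun (B3), but Venrun is never earned. Nalbel would need Mirsab and Wynrun (B4), but Wynrun is never earned.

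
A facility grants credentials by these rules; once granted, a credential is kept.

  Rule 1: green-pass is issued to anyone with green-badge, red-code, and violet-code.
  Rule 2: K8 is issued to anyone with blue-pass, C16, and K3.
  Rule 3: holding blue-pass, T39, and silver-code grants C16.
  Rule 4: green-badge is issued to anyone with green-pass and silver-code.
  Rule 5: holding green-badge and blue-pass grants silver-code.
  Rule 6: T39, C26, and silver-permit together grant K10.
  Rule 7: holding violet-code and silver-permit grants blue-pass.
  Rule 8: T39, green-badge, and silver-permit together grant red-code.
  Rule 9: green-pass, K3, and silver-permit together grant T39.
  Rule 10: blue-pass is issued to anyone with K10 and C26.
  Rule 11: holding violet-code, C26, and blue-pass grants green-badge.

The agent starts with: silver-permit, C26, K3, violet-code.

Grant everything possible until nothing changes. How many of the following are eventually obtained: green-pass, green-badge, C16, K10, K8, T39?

1

Holding violet-code and silver-permit grants blue-pass (Rule 7).
Holding violet-code, C26, and blue-pass grants green-badge (Rule 11).
green-pass would need green-badge, red-code, and violet-code (Rule 1), but red-code is never granted.
green-badge: reached.
C16 would need blue-pass, T39, and silver-code (Rule 3), but T39 is never granted.
K10 would need T39, C26, and silver-permit (Rule 6), but T39 is never granted.
K8 would need blue-pass, C16, and K3 (Rule 2), but C16 is never granted.
T39 would need green-pass, K3, and silver-permit (Rule 9), but green-pass is never granted.
Reached: green-badge — 1 of the 6.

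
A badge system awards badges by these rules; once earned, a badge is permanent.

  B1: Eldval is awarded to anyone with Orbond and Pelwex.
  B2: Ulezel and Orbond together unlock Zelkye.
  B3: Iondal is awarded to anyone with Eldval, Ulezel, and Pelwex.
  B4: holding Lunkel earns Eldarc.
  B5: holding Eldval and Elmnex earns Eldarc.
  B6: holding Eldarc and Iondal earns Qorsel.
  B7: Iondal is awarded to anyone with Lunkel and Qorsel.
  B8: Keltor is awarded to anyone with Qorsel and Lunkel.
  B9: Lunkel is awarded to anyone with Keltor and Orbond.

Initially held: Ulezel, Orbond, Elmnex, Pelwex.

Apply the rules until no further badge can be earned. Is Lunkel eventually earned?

No

Lunkel would need Keltor and Orbond (B9), but Keltor is never earned.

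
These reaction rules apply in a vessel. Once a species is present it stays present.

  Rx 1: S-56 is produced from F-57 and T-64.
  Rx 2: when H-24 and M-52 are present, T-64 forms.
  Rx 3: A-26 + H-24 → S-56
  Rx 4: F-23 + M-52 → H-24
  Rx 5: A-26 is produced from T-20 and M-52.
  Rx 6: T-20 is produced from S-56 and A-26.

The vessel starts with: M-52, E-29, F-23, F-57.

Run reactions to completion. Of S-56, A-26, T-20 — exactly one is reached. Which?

S-56

F-23 and M-52 present → H-24 forms (Rx 4).
H-24 and M-52 present → T-64 forms (Rx 2).
F-57 and T-64 present → S-56 forms (Rx 1).
A-26 would need T-20 and M-52 (Rx 5), but T-20 never forms. T-20 would need S-56 and A-26 (Rx 6), but A-26 never forms.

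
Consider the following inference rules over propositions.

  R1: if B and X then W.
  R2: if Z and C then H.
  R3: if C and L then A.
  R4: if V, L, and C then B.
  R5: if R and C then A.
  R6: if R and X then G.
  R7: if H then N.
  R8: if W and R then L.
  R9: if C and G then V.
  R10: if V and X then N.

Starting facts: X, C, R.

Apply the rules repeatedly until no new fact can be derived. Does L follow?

L would need W and R (R8), but W is never established.

No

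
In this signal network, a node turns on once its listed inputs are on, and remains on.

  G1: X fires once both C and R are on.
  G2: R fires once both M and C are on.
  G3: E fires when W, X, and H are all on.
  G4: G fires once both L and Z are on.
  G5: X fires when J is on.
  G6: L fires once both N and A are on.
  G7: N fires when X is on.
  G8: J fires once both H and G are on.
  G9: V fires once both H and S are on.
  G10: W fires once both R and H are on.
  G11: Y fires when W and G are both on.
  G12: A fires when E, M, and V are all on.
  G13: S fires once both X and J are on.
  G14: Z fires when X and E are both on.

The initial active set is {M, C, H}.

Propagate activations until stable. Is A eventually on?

No

A would need E, M, and V (G12), but V never turns on.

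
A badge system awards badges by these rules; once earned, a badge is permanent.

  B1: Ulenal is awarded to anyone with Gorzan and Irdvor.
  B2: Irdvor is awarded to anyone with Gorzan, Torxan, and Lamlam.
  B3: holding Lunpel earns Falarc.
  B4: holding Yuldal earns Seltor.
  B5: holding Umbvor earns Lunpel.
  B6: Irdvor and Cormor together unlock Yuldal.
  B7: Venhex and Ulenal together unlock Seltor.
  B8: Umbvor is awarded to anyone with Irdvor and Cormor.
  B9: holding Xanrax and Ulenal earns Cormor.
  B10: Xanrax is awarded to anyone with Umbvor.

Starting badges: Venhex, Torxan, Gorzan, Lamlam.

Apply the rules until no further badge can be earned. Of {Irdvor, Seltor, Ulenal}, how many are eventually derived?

With Gorzan, Torxan, and Lamlam, Irdvor is earned (B2).
With Gorzan and Irdvor, Ulenal is earned (B1).
With Venhex and Ulenal, Seltor is earned (B7).
Irdvor: reached.
Seltor: reached.
Ulenal: reached.
All 3 are reached.

3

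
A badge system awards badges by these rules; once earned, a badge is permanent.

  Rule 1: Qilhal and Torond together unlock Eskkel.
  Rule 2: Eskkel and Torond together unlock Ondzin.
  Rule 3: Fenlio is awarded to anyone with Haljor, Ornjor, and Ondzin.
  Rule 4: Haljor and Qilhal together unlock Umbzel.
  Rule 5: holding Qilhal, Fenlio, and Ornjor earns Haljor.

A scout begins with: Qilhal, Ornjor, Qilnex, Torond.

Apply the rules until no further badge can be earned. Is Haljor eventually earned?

Haljor would need Qilhal, Fenlio, and Ornjor (Rule 5), but Fenlio is never earned.

No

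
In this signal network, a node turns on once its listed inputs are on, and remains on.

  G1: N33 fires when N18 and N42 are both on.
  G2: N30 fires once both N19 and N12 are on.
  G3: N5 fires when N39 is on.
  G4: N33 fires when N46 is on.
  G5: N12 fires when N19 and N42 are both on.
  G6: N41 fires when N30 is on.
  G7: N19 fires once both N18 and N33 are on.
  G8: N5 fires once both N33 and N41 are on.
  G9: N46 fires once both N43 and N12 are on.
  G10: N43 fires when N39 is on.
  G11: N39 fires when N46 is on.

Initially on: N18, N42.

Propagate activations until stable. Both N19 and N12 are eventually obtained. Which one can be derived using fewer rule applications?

N19

N19: N18 and N42 are on, so N33 fires (G1). G7: N18 and N33 on → N19 on. [2 rule applications]
N12: G1: N18 and N42 on → N33 on. G7: N18 and N33 on → N19 on. G5: N19 and N42 on → N12 on. [3 rule applications]
N19 needs fewer.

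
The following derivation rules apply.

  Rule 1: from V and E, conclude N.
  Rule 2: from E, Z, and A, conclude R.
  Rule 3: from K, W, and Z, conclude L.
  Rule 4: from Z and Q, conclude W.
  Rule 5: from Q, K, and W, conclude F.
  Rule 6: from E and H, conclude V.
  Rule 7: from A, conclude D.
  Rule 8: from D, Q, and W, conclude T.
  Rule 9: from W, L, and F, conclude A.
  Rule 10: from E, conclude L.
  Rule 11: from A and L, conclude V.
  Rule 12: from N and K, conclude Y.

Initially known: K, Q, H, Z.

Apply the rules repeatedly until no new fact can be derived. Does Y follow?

Y would need N and K (Rule 12), but N is never established.

No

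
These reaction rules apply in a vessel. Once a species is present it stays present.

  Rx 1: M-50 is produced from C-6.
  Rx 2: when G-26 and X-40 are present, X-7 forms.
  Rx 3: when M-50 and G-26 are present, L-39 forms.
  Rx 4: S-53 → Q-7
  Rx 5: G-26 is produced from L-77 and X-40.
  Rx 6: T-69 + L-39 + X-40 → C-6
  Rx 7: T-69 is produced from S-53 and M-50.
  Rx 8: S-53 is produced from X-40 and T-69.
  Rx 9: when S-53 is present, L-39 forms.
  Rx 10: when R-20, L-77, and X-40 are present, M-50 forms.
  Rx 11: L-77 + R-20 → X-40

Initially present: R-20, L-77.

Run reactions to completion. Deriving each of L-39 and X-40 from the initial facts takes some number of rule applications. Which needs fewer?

X-40

X-40: L-77 and R-20 present → X-40 forms (Rx 11). [1 rule application]
L-39: L-77 and R-20 present → X-40 forms (Rx 11). R-20, L-77, and X-40 present → M-50 forms (Rx 10). L-77 and X-40 present → G-26 forms (Rx 5). M-50 and G-26 present → L-39 forms (Rx 3). [4 rule applications]
X-40 needs fewer.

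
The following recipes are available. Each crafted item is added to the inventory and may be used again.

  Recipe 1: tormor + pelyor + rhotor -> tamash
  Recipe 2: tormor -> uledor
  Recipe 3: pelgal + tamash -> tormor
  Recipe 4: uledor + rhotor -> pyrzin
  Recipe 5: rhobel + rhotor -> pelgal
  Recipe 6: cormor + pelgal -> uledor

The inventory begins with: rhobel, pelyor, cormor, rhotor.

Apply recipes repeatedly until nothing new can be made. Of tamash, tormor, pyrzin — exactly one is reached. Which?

rhobel + rhotor -> pelgal (Recipe 5).
Using Recipe 6, cormor and pelgal make uledor.
uledor + rhotor -> pyrzin (Recipe 4).
tormor would need pelgal and tamash (Recipe 3), but tamash is never obtained. tamash would need tormor, pelyor, and rhotor (Recipe 1), but tormor is never obtained.

pyrzin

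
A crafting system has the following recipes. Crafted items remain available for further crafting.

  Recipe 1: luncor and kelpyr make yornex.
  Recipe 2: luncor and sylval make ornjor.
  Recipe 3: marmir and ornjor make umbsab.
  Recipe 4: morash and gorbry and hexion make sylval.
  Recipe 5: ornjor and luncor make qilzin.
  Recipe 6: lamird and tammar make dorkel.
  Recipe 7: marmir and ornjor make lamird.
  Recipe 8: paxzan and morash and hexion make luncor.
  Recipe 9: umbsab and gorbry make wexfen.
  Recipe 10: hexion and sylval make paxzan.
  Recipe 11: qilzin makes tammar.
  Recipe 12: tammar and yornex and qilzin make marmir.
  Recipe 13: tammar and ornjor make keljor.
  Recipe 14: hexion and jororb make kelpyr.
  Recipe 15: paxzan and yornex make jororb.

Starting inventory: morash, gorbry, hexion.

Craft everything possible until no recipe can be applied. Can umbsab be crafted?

No

umbsab would need marmir and ornjor (Recipe 3), but marmir is never obtained.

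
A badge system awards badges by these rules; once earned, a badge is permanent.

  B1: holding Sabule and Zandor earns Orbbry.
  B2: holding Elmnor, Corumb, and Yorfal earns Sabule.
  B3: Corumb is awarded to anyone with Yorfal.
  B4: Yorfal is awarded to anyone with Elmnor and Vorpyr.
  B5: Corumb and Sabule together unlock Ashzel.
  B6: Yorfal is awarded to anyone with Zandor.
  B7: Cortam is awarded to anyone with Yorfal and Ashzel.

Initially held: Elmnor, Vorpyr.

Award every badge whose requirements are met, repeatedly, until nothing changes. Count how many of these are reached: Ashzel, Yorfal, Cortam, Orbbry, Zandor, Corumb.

4

With Elmnor and Vorpyr, Yorfal is earned (B4).
With Yorfal, Corumb is earned (B3).
With Elmnor, Corumb, and Yorfal, Sabule is earned (B2).
With Corumb and Sabule, Ashzel is earned (B5).
With Yorfal and Ashzel, Cortam is earned (B7).
Ashzel: reached.
Yorfal: reached.
Cortam: reached.
Orbbry would need Sabule and Zandor (B1), but Zandor is never earned.
No rule produces Zandor, and it is not given.
Corumb: reached.
Reached: Ashzel, Yorfal, Cortam, and Corumb — 4 of the 6.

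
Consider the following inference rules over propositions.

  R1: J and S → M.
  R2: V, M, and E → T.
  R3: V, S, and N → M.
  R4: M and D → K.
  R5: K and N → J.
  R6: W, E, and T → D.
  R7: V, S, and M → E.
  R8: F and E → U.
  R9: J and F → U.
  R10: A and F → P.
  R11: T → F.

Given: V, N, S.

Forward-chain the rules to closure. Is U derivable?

Yes

V, S, and N hold, so M follows (R3).
V, S, and M hold, so E follows (R7).
V, M, and E hold, so T follows (R2).
From T, R11 gives F.
From F and E, R8 gives U.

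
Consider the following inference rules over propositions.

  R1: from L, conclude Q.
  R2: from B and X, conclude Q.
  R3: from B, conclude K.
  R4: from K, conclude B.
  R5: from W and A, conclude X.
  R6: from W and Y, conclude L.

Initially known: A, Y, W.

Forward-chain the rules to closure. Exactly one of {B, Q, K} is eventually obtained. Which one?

Q

From W and Y, R6 gives L.
L holds, so Q follows (R1).
B would need K (R4), but K is never established. K would need B (R3), but B is never established.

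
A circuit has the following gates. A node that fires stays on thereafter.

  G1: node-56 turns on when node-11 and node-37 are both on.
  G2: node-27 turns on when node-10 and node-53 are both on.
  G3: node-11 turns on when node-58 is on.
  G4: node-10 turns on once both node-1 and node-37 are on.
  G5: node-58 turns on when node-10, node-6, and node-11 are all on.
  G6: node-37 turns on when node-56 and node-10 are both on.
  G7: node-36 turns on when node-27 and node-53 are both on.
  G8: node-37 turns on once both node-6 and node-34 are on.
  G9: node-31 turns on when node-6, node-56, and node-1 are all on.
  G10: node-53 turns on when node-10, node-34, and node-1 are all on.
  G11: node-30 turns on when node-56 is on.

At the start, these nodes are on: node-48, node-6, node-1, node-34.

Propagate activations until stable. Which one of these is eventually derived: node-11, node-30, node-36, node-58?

node-6 and node-34 are on, so node-37 turns on (G8).
node-1 and node-37 are on, so node-10 turns on (G4).
node-10, node-34, and node-1 are on, so node-53 turns on (G10).
node-10 and node-53 are on, so node-27 turns on (G2).
node-27 and node-53 are on, so node-36 turns on (G7).
node-30 would need node-56 (G11), but node-56 never turns on. node-58 would need node-10, node-6, and node-11 (G5), but node-11 never turns on. node-11 would need node-58 (G3), but node-58 never turns on.

node-36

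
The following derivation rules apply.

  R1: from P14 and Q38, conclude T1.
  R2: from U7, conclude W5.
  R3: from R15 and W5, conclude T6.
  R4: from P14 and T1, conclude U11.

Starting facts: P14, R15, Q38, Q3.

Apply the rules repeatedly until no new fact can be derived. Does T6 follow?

No

T6 would need R15 and W5 (R3), but W5 is never established.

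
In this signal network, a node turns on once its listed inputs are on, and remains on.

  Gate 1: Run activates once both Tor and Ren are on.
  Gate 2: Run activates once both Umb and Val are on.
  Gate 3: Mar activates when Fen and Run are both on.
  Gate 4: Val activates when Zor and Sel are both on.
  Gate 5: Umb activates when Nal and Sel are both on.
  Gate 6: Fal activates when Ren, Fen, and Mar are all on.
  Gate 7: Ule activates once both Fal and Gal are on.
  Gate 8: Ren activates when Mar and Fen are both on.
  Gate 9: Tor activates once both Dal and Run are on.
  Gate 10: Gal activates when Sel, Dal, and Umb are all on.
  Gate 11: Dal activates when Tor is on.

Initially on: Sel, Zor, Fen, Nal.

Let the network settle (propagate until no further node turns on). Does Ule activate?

Ule would need Fal and Gal (Gate 7), but Gal never turns on.

No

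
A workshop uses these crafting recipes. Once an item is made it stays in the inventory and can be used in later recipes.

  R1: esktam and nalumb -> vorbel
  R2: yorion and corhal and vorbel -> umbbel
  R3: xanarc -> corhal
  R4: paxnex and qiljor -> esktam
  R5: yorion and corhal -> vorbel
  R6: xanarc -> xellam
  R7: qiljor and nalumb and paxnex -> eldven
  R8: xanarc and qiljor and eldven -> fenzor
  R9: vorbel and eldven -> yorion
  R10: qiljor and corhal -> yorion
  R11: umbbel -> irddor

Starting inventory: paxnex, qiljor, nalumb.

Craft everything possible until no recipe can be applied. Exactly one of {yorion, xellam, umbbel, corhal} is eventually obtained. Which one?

paxnex and qiljor -> esktam (R4).
Using R7, qiljor, nalumb, and paxnex make eldven.
Using R1, esktam and nalumb make vorbel.
Using R9, vorbel and eldven make yorion.
umbbel would need yorion, corhal, and vorbel (R2), but corhal is never obtained. corhal would need xanarc (R3), but xanarc is never obtained. xellam would need xanarc (R6), but xanarc is never obtained.

yorion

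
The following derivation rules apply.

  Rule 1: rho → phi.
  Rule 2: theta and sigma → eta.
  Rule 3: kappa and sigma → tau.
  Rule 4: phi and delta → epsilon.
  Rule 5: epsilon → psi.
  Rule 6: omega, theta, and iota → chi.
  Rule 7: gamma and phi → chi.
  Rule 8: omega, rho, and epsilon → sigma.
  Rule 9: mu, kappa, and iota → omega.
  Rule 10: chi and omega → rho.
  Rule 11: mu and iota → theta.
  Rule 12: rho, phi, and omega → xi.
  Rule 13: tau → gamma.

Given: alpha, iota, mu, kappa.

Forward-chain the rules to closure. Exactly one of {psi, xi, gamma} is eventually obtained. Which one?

mu, kappa, and iota hold, so omega follows (Rule 9).
From mu and iota, Rule 11 gives theta.
omega, theta, and iota hold, so chi follows (Rule 6).
chi and omega hold, so rho follows (Rule 10).
rho holds, so phi follows (Rule 1).
From rho, phi, and omega, Rule 12 gives xi.
psi would need epsilon (Rule 5), but epsilon is never established. gamma would need tau (Rule 13), but tau is never established.

xi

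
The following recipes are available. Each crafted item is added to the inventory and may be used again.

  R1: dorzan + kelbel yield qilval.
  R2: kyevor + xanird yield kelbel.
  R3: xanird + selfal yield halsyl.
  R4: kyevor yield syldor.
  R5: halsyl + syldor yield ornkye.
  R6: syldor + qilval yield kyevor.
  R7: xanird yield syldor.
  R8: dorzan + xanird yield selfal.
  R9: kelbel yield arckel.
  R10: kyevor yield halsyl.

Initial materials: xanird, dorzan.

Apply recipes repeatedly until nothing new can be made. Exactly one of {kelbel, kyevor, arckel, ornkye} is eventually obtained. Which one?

Using R8, dorzan and xanird make selfal.
xanird → syldor (R7).
xanird + selfal → halsyl (R3).
Using R5, halsyl and syldor make ornkye.
kelbel would need kyevor and xanird (R2), but kyevor is never obtained. arckel would need kelbel (R9), but kelbel is never obtained. kyevor would need syldor and qilval (R6), but qilval is never obtained.

ornkye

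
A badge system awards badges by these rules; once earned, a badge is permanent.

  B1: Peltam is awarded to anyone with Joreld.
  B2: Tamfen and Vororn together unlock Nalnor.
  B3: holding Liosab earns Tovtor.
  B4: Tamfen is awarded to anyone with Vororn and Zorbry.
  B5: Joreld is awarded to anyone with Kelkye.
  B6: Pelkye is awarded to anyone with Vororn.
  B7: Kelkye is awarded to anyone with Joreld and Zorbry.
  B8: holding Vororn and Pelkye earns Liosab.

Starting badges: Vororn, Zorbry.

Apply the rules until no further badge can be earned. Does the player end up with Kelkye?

No

Kelkye would need Joreld and Zorbry (B7), but Joreld is never earned.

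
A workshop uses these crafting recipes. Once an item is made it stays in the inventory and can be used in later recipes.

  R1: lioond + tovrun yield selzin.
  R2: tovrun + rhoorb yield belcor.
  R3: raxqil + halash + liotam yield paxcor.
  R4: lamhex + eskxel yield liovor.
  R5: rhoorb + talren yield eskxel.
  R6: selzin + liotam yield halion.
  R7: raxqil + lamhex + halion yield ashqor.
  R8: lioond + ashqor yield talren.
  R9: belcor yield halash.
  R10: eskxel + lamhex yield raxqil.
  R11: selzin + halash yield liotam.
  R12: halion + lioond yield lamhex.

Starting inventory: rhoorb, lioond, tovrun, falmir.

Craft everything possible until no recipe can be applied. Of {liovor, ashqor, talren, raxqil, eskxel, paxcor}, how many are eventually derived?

0

liovor would need lamhex and eskxel (R4), but eskxel is never obtained.
ashqor would need raxqil, lamhex, and halion (R7), but raxqil is never obtained.
talren would need lioond and ashqor (R8), but ashqor is never obtained.
raxqil would need eskxel and lamhex (R10), but eskxel is never obtained.
eskxel would need rhoorb and talren (R5), but talren is never obtained.
paxcor would need raxqil, halash, and liotam (R3), but raxqil is never obtained.
None of the 6 are reached.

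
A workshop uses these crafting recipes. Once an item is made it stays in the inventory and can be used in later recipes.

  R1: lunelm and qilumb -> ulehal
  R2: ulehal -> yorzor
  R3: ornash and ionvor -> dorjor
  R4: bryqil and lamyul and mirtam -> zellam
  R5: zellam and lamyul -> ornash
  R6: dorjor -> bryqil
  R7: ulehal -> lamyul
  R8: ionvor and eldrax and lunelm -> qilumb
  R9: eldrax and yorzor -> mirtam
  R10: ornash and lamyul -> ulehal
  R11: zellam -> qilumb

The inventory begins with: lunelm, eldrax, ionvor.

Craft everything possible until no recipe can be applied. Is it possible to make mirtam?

Yes

Using R8, ionvor, eldrax, and lunelm make qilumb.
Using R1, lunelm and qilumb make ulehal.
Using R2, ulehal makes yorzor.
Using R9, eldrax and yorzor make mirtam.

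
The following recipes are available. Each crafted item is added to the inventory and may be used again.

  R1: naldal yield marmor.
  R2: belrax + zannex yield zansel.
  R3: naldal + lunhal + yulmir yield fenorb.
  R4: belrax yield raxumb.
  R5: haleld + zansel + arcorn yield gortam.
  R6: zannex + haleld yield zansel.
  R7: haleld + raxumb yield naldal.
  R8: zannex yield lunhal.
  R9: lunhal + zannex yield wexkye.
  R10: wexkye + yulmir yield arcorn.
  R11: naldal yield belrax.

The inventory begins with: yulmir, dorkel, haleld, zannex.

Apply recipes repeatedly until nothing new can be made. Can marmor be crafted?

No

marmor would need naldal (R1), but naldal is never obtained.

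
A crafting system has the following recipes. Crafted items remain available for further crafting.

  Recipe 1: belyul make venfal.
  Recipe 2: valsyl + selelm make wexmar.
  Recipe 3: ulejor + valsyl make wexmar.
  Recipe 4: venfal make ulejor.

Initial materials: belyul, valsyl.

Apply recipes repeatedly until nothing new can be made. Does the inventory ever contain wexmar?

Yes

Using Recipe 1, belyul makes venfal.
venfal → ulejor (Recipe 4).
ulejor + valsyl → wexmar (Recipe 3).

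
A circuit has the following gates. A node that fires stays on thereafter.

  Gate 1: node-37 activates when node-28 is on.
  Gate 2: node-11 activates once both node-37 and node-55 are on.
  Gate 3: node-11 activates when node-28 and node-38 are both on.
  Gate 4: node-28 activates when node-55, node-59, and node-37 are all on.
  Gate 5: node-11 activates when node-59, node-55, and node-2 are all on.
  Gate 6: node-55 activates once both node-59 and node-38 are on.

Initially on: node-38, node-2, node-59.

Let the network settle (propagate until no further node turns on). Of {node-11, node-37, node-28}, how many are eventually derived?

Gate 6: node-59 and node-38 on → node-55 on.
Gate 5: node-59, node-55, and node-2 on → node-11 on.
node-11: reached.
node-37 would need node-28 (Gate 1), but node-28 never turns on.
node-28 would need node-55, node-59, and node-37 (Gate 4), but node-37 never turns on.
Reached: node-11 — 1 of the 3.

1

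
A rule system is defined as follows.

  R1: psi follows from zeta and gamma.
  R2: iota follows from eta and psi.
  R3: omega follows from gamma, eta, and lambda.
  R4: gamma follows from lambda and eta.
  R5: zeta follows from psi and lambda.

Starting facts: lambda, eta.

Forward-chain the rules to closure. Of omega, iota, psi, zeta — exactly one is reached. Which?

lambda and eta hold, so gamma follows (R4).
gamma, eta, and lambda hold, so omega follows (R3).
zeta would need psi and lambda (R5), but psi is never established. psi would need zeta and gamma (R1), but zeta is never established. iota would need eta and psi (R2), but psi is never established.

omega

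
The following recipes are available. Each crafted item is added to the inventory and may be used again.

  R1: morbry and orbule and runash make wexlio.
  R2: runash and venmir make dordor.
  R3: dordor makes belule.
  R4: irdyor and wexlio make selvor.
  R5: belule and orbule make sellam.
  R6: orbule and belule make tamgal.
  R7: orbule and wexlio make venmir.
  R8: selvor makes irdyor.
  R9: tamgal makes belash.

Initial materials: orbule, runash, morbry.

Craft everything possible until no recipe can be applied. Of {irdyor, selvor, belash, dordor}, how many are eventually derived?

morbry and orbule and runash → wexlio (R1).
Using R7, orbule and wexlio make venmir.
Using R2, runash and venmir make dordor.
Using R3, dordor makes belule.
orbule and belule → tamgal (R6).
Using R9, tamgal makes belash.
irdyor would need selvor (R8), but selvor is never obtained.
selvor would need irdyor and wexlio (R4), but irdyor is never obtained.
belash: reached.
dordor: reached.
Reached: belash and dordor — 2 of the 4.

2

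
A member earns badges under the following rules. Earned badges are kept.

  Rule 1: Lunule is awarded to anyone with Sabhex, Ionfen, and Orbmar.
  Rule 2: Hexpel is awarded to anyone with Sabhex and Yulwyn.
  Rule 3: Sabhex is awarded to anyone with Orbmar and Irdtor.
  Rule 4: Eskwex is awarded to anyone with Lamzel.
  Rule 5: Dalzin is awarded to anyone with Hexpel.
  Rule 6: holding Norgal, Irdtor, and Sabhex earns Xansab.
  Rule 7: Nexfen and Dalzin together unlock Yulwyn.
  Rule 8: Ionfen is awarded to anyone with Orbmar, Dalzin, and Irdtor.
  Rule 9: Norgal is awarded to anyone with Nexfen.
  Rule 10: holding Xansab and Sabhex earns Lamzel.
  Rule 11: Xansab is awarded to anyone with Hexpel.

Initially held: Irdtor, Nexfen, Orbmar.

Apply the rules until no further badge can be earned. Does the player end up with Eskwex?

With Nexfen, Norgal is earned (Rule 9).
With Orbmar and Irdtor, Sabhex is earned (Rule 3).
With Norgal, Irdtor, and Sabhex, Xansab is earned (Rule 6).
With Xansab and Sabhex, Lamzel is earned (Rule 10).
With Lamzel, Eskwex is earned (Rule 4).

Yes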